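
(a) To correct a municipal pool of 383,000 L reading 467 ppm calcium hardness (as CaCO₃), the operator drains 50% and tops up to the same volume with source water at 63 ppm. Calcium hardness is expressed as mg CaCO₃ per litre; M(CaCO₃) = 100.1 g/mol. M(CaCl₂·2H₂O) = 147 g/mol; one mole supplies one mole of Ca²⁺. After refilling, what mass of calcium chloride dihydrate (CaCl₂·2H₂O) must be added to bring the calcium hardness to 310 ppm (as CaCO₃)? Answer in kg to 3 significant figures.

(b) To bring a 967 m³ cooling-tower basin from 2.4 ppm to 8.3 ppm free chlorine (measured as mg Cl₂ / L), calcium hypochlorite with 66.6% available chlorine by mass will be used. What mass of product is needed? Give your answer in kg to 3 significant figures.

(a) 25.3 kg; (b) 8.57 kg

(a) After draining 50% and refilling: 467 × 0.50 + 63 × 0.50 = 265 ppm.
(a) Deficit to target: 310 − 265 = 45 mg/L.
(a) As CaCO₃: 45 mg/L × 383,000 L = 17,240 g; ÷ 100.1 = 172.2 mol Ca²⁺.
(a) Mass: 172.2 × 147 = 25,310 g.

(b) Volume: 967 m³ = 967,000 L.
(b) Chlorine deficit: 8.3 − 2.4 = 5.9 ppm = 5.9 mg/L as Cl₂.
(b) Cl₂ equivalent needed: 5.9 mg/L × 967,000 L = 5,705,000 mg = 5705 g.
(b) Product at 66.6% available chlorine: 5705 / 0.666 = 8567 g.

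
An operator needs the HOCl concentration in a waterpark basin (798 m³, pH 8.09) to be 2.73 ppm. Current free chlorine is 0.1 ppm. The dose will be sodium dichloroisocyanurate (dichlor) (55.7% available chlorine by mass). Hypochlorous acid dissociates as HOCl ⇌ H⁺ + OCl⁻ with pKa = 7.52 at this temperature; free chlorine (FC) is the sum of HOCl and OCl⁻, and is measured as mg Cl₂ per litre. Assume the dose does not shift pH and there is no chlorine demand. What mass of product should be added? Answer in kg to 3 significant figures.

Volume: 798 m³ = 798,000 L.
[OCl⁻]/[HOCl] = 10^(pH − pKa) = 10^(8.09 − 7.52) = 3.715; fraction as HOCl = 1/(1 + 3.715) = 0.2121.
Free chlorine required for 2.73 ppm HOCl: 2.73 / 0.2121 = 12.87 ppm.
FC to add: 12.87 − 0.1 = 12.77 mg/L as Cl₂.
Cl₂ equivalent: 12.77 mg/L × 798,000 L = 10,190 g.
Product at 55.7% available Cl: 10,190 / 0.557 = 18,300 g.

18.3 kg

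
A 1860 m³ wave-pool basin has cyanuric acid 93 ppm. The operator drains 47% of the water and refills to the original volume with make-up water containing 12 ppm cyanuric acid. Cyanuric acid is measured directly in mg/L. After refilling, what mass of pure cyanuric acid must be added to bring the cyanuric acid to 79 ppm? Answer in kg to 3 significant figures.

Volume: 1860 m³ = 1,860,000 L.
After draining 47% and refilling: 93 × 0.53 + 12 × 0.47 = 54.93 ppm.
Deficit to target: 79 − 54.93 = 24.07 mg/L.
Mass: 24.07 mg/L × 1,860,000 L = 44,770 g cyanuric acid.

44.8 kg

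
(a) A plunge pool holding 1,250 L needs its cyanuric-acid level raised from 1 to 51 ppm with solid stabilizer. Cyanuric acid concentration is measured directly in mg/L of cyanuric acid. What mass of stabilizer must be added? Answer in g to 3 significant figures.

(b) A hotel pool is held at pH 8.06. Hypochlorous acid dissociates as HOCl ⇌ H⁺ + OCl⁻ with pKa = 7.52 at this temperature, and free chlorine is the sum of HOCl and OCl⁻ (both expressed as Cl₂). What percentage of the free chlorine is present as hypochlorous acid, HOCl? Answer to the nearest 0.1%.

(a) CYA to add: (51 − 1) = 50 mg/L × 1,250 L = 62.5 g cyanuric acid.

(b) [OCl⁻]/[HOCl] = 10^(pH − pKa) = 10^(8.06 − 7.52) = 10^0.54 = 3.467.
(b) Fraction as HOCl = 1 / (1 + 3.467) = 0.2238.

(a) 62.5 g; (b) 22.4%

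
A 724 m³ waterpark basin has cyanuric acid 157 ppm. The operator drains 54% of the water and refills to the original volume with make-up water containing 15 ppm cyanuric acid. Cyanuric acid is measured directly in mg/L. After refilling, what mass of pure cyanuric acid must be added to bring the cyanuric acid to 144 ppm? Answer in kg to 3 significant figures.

46.1 kg

Volume: 724 m³ = 724,000 L.
After draining 54% and refilling: 157 × 0.46 + 15 × 0.54 = 80.32 ppm.
Deficit to target: 144 − 80.32 = 63.68 mg/L.
Mass: 63.68 mg/L × 724,000 L = 46,100 g cyanuric acid.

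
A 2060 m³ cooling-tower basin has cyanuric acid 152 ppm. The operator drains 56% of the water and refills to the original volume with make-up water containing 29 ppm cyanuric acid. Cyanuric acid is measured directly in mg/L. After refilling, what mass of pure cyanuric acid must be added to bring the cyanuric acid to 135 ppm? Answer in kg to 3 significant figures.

107 kg

Volume: 2060 m³ = 2,060,000 L.
After draining 56% and refilling: 152 × 0.44 + 29 × 0.56 = 83.12 ppm.
Deficit to target: 135 − 83.12 = 51.88 mg/L.
Mass: 51.88 mg/L × 2,060,000 L = 106,900 g cyanuric acid.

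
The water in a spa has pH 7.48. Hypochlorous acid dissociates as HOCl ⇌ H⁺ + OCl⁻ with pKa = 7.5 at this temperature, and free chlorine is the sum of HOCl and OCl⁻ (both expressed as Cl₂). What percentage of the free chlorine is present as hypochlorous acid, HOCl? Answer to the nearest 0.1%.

[OCl⁻]/[HOCl] = 10^(pH − pKa) = 10^(7.48 − 7.5) = 10^-0.02 = 0.955.
Fraction as HOCl = 1 / (1 + 0.955) = 0.5115.

51.2%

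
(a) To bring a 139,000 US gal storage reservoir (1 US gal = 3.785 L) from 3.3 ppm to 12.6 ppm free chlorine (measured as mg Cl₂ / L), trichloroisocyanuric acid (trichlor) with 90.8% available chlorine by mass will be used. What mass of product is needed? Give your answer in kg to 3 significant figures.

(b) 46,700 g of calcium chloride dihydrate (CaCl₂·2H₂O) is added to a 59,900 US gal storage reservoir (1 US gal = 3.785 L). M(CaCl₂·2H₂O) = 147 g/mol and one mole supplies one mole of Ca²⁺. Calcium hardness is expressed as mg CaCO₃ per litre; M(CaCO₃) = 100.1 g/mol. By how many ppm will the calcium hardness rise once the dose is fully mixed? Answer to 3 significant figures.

(a) 5.39 kg; (b) 140 ppm

(a) Volume: 139,000 US gal × 3.785 L/gal = 526,115 L.
(a) Chlorine deficit: 12.6 − 3.3 = 9.3 ppm = 9.3 mg/L as Cl₂.
(a) Cl₂ equivalent needed: 9.3 mg/L × 526,115 L = 4,893,000 mg = 4893 g.
(a) Product at 90.8% available chlorine: 4893 / 0.908 = 5389 g.

(b) Volume: 59,900 US gal × 3.785 L/gal = 226,722 L.
(b) Moles of Ca²⁺: 46,700 g ÷ 147 g/mol = 317.7 mol.
(b) As CaCO₃: 317.7 mol × 100.1 g/mol = 31,800 g.
(b) Rise: 31,800 g / 226,722 L × 1000 = 140.3 mg/L.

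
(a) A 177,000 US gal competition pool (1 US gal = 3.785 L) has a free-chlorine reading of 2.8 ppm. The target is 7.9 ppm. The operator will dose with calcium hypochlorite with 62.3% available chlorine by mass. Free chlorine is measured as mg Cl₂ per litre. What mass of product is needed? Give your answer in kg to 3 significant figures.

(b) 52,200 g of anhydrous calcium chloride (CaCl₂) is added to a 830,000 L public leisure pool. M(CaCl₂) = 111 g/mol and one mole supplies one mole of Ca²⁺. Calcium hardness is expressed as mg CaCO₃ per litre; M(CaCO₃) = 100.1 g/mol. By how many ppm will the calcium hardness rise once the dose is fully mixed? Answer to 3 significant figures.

(a) 5.48 kg; (b) 56.7 ppm

(a) Volume: 177,000 US gal × 3.785 L/gal = 669,945 L.
(a) Chlorine deficit: 7.9 − 2.8 = 5.1 ppm = 5.1 mg/L as Cl₂.
(a) Cl₂ equivalent needed: 5.1 mg/L × 669,945 L = 3,417,000 mg = 3417 g.
(a) Product at 62.3% available chlorine: 3417 / 0.623 = 5484 g.

(b) Moles of Ca²⁺: 52,200 g ÷ 111 g/mol = 470.3 mol.
(b) As CaCO₃: 470.3 mol × 100.1 g/mol = 47,070 g.
(b) Rise: 47,070 g / 830,000 L × 1000 = 56.72 mg/L.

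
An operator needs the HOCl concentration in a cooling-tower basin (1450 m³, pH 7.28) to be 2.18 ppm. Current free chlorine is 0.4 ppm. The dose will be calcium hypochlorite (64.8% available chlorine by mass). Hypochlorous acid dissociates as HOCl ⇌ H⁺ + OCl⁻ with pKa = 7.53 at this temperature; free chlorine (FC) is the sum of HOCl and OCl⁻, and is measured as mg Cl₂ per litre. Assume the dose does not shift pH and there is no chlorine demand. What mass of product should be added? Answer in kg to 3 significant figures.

Volume: 1450 m³ = 1,450,000 L.
[OCl⁻]/[HOCl] = 10^(pH − pKa) = 10^(7.28 − 7.53) = 0.5623; fraction as HOCl = 1/(1 + 0.5623) = 0.6401.
Free chlorine required for 2.18 ppm HOCl: 2.18 / 0.6401 = 3.406 ppm.
FC to add: 3.406 − 0.4 = 3.006 mg/L as Cl₂.
Cl₂ equivalent: 3.006 mg/L × 1,450,000 L = 4359 g.
Product at 64.8% available Cl: 4359 / 0.648 = 6726 g.

6.73 kg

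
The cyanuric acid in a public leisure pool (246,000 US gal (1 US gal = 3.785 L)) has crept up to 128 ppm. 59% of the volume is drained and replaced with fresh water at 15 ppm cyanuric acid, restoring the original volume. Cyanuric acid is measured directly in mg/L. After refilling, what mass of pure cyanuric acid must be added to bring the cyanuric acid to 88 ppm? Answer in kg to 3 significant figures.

Volume: 246,000 US gal × 3.785 L/gal = 931,110 L.
After draining 59% and refilling: 128 × 0.41 + 15 × 0.59 = 61.33 ppm.
Deficit to target: 88 − 61.33 = 26.67 mg/L.
Mass: 26.67 mg/L × 931,110 L = 24,830 g cyanuric acid.

24.8 kg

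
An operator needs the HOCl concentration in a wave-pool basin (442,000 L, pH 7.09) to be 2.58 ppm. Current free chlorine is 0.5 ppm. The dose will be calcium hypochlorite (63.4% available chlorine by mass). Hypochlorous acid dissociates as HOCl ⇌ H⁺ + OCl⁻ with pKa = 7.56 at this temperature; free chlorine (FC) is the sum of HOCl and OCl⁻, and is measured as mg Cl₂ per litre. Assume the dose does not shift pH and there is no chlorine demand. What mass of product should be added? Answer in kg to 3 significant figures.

2.06 kg

[OCl⁻]/[HOCl] = 10^(pH − pKa) = 10^(7.09 − 7.56) = 0.3388; fraction as HOCl = 1/(1 + 0.3388) = 0.7469.
Free chlorine required for 2.58 ppm HOCl: 2.58 / 0.7469 = 3.454 ppm.
FC to add: 3.454 − 0.5 = 2.954 mg/L as Cl₂.
Cl₂ equivalent: 2.954 mg/L × 442,000 L = 1306 g.
Product at 63.4% available Cl: 1306 / 0.634 = 2060 g.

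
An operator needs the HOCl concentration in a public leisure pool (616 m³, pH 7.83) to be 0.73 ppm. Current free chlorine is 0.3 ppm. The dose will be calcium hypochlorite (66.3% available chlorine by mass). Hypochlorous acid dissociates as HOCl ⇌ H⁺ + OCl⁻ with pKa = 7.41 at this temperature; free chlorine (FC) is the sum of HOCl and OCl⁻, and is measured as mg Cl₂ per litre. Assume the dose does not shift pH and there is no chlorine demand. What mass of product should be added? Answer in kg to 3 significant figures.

Volume: 616 m³ = 616,000 L.
[OCl⁻]/[HOCl] = 10^(pH − pKa) = 10^(7.83 − 7.41) = 2.63; fraction as HOCl = 1/(1 + 2.63) = 0.2755.
Free chlorine required for 0.73 ppm HOCl: 0.73 / 0.2755 = 2.65 ppm.
FC to add: 2.65 − 0.3 = 2.35 mg/L as Cl₂.
Cl₂ equivalent: 2.35 mg/L × 616,000 L = 1448 g.
Product at 66.3% available Cl: 1448 / 0.663 = 2183 g.

2.18 kg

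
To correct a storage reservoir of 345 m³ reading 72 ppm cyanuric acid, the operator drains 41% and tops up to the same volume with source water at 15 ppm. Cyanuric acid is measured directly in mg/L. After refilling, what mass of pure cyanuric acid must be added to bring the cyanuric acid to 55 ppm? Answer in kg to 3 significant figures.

Volume: 345 m³ = 345,000 L.
After draining 41% and refilling: 72 × 0.59 + 15 × 0.41 = 48.63 ppm.
Deficit to target: 55 − 48.63 = 6.37 mg/L.
Mass: 6.37 mg/L × 345,000 L = 2198 g cyanuric acid.

2.20 kg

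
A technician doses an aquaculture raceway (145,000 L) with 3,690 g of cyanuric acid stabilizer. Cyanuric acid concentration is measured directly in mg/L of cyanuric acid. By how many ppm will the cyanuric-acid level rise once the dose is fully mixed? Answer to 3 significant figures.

25.4 ppm

Rise: 3,690 g / 145,000 L × 1000 = 25.45 mg/L.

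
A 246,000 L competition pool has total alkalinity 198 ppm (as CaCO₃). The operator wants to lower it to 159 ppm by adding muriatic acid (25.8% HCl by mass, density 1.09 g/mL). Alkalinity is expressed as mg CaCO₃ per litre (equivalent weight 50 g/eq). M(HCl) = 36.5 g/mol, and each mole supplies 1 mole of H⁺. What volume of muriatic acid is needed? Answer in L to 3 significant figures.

Alkalinity to neutralize: (198 − 159) = 39 mg/L as CaCO₃ × 246,000 L = 9594 g as CaCO₃.
Equivalents of H⁺ required: 9594 ÷ 50 g/eq = 191.9 eq = 191.9 mol HCl.
Mass of HCl: 191.9 × 36.5 = 7004 g.
Mass of 25.8% solution: 7004 / 0.258 = 27,150 g.
Volume: 27,150 g ÷ 1.09 g/mL = 24,900 mL.

24.9 L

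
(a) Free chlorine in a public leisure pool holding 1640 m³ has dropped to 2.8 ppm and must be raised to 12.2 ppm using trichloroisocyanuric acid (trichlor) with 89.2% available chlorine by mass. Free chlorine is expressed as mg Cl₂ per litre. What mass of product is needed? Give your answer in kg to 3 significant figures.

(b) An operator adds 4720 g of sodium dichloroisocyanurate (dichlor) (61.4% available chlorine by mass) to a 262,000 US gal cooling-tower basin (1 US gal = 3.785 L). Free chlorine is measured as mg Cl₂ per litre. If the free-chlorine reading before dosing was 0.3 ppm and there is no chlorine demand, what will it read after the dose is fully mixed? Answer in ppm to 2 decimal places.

(a) 17.3 kg; (b) 3.22 ppm

(a) Volume: 1640 m³ = 1,640,000 L.
(a) Chlorine deficit: 12.2 − 2.8 = 9.4 ppm = 9.4 mg/L as Cl₂.
(a) Cl₂ equivalent needed: 9.4 mg/L × 1,640,000 L = 15,420,000 mg = 15,420 g.
(a) Product at 89.2% available chlorine: 15,420 / 0.892 = 17,280 g.

(b) Volume: 262,000 US gal × 3.785 L/gal = 991,670 L.
(b) Available chlorine delivered: 4720 g × 0.614 = 2898 g as Cl₂.
(b) Concentration rise: 2898 g / 991,670 L = 2.922 mg/L = 2.92 ppm.
(b) Final FC: 0.3 + 2.92 = 3.22 ppm.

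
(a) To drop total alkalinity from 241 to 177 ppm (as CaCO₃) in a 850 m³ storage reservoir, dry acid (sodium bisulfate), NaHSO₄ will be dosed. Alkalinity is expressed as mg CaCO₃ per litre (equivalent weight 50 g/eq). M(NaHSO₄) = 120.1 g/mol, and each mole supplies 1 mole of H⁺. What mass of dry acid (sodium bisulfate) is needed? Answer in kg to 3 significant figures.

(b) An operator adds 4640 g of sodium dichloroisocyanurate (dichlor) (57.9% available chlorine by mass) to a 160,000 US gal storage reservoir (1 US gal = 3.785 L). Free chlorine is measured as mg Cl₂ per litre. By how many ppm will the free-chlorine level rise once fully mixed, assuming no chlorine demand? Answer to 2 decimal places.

(a) Volume: 850 m³ = 850,000 L.
(a) Alkalinity to neutralize: (241 − 177) = 64 mg/L as CaCO₃ × 850,000 L = 54,400 g as CaCO₃.
(a) Equivalents of H⁺ required: 54,400 ÷ 50 g/eq = 1088 eq = 1088 mol NaHSO₄.
(a) Mass of NaHSO₄: 1088 × 120.1 = 130,700 g.

(b) Volume: 160,000 US gal × 3.785 L/gal = 605,600 L.
(b) Available chlorine delivered: 4640 g × 0.579 = 2687 g as Cl₂.
(b) Concentration rise: 2687 g / 605,600 L = 4.436 mg/L = 4.44 ppm.

(a) 131 kg; (b) 4.44 ppm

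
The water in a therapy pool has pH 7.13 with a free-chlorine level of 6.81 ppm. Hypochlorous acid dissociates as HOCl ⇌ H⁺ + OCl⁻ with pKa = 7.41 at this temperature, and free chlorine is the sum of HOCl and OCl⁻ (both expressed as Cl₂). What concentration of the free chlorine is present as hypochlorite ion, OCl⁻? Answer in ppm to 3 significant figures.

2.34 ppm

[OCl⁻]/[HOCl] = 10^(pH − pKa) = 10^(7.13 − 7.41) = 10^-0.28 = 0.5248.
Fraction as HOCl = 1 / (1 + 0.5248) = 0.6558.
OCl⁻ = (1 − 0.6558) × 6.81 ppm = 2.344 ppm.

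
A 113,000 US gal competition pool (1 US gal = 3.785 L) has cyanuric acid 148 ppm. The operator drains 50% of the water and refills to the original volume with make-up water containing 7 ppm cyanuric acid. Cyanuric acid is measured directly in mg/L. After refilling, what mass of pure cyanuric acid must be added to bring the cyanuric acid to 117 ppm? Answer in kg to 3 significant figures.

Volume: 113,000 US gal × 3.785 L/gal = 427,705 L.
After draining 50% and refilling: 148 × 0.50 + 7 × 0.50 = 77.5 ppm.
Deficit to target: 117 − 77.5 = 39.5 mg/L.
Mass: 39.5 mg/L × 427,705 L = 16,890 g cyanuric acid.

16.9 kg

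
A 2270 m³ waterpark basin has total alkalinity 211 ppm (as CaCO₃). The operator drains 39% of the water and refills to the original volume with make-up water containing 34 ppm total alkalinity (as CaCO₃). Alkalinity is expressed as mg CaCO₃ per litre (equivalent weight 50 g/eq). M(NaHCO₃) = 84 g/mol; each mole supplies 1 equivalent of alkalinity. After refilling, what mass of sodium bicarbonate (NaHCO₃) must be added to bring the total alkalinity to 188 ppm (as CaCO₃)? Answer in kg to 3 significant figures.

176 kg

Volume: 2270 m³ = 2,270,000 L.
After draining 39% and refilling: 211 × 0.61 + 34 × 0.39 = 141.97 ppm.
Deficit to target: 188 − 141.97 = 46.03 mg/L.
As CaCO₃: 46.03 mg/L × 2,270,000 L = 104,500 g; ÷ 50 g/eq ÷ 1 = 2090 mol NaHCO₃.
Mass: 2090 × 84 = 175,500 g.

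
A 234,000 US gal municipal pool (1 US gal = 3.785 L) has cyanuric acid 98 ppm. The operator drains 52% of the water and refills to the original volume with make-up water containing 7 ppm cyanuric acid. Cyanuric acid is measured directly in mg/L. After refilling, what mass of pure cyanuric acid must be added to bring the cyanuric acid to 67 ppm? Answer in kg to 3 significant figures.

14.5 kg

Volume: 234,000 US gal × 3.785 L/gal = 885,690 L.
After draining 52% and refilling: 98 × 0.48 + 7 × 0.52 = 50.68 ppm.
Deficit to target: 67 − 50.68 = 16.32 mg/L.
Mass: 16.32 mg/L × 885,690 L = 14,450 g cyanuric acid.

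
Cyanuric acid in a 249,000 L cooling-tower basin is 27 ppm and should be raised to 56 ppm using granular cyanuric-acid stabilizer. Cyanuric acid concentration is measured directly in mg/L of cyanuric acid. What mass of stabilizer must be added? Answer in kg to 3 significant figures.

CYA to add: (56 − 27) = 29 mg/L × 249,000 L = 7221 g cyanuric acid.

7.22 kg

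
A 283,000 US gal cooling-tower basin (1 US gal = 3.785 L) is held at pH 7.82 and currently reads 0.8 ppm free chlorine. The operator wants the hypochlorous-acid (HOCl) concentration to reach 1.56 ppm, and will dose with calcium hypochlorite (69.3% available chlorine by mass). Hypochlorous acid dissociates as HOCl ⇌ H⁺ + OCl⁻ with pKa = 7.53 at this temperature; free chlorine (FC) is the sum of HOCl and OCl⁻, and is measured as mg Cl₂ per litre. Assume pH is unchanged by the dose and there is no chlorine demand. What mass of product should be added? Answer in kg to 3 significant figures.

5.88 kg

Volume: 283,000 US gal × 3.785 L/gal = 1,071,155 L.
[OCl⁻]/[HOCl] = 10^(pH − pKa) = 10^(7.82 − 7.53) = 1.95; fraction as HOCl = 1/(1 + 1.95) = 0.339.
Free chlorine required for 1.56 ppm HOCl: 1.56 / 0.339 = 4.602 ppm.
FC to add: 4.602 − 0.8 = 3.802 mg/L as Cl₂.
Cl₂ equivalent: 3.802 mg/L × 1,071,155 L = 4072 g.
Product at 69.3% available Cl: 4072 / 0.693 = 5876 g.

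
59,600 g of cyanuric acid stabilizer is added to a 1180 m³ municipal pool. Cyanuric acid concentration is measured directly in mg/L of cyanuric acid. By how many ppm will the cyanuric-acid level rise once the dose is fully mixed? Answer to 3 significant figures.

Volume: 1180 m³ = 1,180,000 L.
Rise: 59,600 g / 1,180,000 L × 1000 = 50.51 mg/L.

50.5 ppm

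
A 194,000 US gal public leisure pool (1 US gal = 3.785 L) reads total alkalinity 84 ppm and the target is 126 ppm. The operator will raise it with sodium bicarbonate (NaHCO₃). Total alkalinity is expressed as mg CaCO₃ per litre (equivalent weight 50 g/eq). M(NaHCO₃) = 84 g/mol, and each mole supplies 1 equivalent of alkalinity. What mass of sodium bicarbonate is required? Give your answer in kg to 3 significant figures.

Volume: 194,000 US gal × 3.785 L/gal = 734,290 L.
Alkalinity to add: (126 − 84) = 42 mg/L as CaCO₃ × 734,290 L = 30,840 g as CaCO₃.
Equivalents: 30,840 g ÷ 50 g/eq = 616.8 eq.
NaHCO₃ supplies 1 eq per mole → 616.8 mol.
Mass: 616.8 mol × 84 g/mol = 51,810 g.

51.8 kg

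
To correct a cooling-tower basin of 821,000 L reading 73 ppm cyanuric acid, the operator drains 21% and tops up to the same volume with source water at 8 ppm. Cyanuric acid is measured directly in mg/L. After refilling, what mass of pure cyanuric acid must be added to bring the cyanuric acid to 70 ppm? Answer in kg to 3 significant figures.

8.74 kg

After draining 21% and refilling: 73 × 0.79 + 8 × 0.21 = 59.35 ppm.
Deficit to target: 70 − 59.35 = 10.65 mg/L.
Mass: 10.65 mg/L × 821,000 L = 8744 g cyanuric acid.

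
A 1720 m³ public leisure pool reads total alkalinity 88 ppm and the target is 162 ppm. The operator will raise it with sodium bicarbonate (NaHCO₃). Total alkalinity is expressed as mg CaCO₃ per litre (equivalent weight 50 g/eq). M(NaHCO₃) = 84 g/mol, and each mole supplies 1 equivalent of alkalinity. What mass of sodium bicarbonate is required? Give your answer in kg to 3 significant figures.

214 kg

Volume: 1720 m³ = 1,720,000 L.
Alkalinity to add: (162 − 88) = 74 mg/L as CaCO₃ × 1,720,000 L = 127,300 g as CaCO₃.
Equivalents: 127,300 g ÷ 50 g/eq = 2546 eq.
NaHCO₃ supplies 1 eq per mole → 2546 mol.
Mass: 2546 mol × 84 g/mol = 213,800 g.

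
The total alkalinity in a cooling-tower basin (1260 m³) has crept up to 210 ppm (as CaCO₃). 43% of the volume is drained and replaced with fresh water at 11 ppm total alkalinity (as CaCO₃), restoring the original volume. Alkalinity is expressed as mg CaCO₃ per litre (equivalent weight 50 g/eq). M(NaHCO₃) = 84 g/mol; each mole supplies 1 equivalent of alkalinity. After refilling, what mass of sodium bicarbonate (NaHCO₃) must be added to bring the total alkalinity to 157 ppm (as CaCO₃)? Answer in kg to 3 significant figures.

68.9 kg

Volume: 1260 m³ = 1,260,000 L.
After draining 43% and refilling: 210 × 0.57 + 11 × 0.43 = 124.43 ppm.
Deficit to target: 157 − 124.43 = 32.57 mg/L.
As CaCO₃: 32.57 mg/L × 1,260,000 L = 41,040 g; ÷ 50 g/eq ÷ 1 = 820.8 mol NaHCO₃.
Mass: 820.8 × 84 = 68,940 g.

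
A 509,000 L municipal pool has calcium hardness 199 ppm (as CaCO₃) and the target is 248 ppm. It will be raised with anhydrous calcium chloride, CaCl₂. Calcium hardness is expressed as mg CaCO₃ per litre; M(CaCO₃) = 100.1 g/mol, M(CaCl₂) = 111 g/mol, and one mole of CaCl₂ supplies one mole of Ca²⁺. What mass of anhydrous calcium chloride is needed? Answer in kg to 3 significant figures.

27.7 kg

Hardness to add: (248 − 199) = 49 mg/L as CaCO₃ × 509,000 L = 24,940 g as CaCO₃.
Moles of Ca²⁺ (1 mol Ca²⁺ ≡ 1 mol CaCO₃): 24,940 / 100.1 g/mol = 249.2 mol.
Mass of CaCl₂: 249.2 × 111 = 27,660 g.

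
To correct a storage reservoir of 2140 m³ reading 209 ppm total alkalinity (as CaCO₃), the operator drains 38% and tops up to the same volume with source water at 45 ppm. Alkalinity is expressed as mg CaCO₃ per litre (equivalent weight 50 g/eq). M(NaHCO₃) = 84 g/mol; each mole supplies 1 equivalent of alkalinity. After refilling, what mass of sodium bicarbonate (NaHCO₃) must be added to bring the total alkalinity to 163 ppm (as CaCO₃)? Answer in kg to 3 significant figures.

Volume: 2140 m³ = 2,140,000 L.
After draining 38% and refilling: 209 × 0.62 + 45 × 0.38 = 146.68 ppm.
Deficit to target: 163 − 146.68 = 16.32 mg/L.
As CaCO₃: 16.32 mg/L × 2,140,000 L = 34,920 g; ÷ 50 g/eq ÷ 1 = 698.5 mol NaHCO₃.
Mass: 698.5 × 84 = 58,670 g.

58.7 kg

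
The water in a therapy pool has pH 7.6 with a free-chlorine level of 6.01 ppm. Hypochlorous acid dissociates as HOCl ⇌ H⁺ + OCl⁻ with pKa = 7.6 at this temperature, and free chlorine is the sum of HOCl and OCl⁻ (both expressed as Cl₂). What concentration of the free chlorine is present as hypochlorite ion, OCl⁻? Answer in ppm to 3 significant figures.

[OCl⁻]/[HOCl] = 10^(pH − pKa) = 10^(7.6 − 7.6) = 10^0.00 = 1.
Fraction as HOCl = 1 / (1 + 1) = 0.5.
OCl⁻ = (1 − 0.5) × 6.01 ppm = 3.005 ppm.

3.00 ppm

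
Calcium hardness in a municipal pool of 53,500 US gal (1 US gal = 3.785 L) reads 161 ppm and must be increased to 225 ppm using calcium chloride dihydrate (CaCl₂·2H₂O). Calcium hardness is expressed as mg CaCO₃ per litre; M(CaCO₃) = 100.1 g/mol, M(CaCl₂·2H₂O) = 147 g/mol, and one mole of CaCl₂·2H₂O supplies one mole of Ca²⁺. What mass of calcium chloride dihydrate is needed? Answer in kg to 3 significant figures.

19.0 kg

Volume: 53,500 US gal × 3.785 L/gal = 202,498 L.
Hardness to add: (225 − 161) = 64 mg/L as CaCO₃ × 202,498 L = 12,960 g as CaCO₃.
Moles of Ca²⁺ (1 mol Ca²⁺ ≡ 1 mol CaCO₃): 12,960 / 100.1 g/mol = 129.5 mol.
Mass of CaCl₂·2H₂O: 129.5 × 147 = 19,030 g.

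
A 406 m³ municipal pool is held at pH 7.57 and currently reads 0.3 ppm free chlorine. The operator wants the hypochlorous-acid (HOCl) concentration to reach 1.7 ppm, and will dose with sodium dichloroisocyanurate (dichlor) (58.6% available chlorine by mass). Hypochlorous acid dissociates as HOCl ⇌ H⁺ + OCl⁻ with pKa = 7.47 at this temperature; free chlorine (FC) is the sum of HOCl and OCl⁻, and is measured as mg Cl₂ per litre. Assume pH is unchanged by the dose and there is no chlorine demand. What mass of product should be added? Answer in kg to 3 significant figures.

2.45 kg

Volume: 406 m³ = 406,000 L.
[OCl⁻]/[HOCl] = 10^(pH − pKa) = 10^(7.57 − 7.47) = 1.259; fraction as HOCl = 1/(1 + 1.259) = 0.4427.
Free chlorine required for 1.7 ppm HOCl: 1.7 / 0.4427 = 3.84 ppm.
FC to add: 3.84 − 0.3 = 3.54 mg/L as Cl₂.
Cl₂ equivalent: 3.54 mg/L × 406,000 L = 1437 g.
Product at 58.6% available Cl: 1437 / 0.586 = 2453 g.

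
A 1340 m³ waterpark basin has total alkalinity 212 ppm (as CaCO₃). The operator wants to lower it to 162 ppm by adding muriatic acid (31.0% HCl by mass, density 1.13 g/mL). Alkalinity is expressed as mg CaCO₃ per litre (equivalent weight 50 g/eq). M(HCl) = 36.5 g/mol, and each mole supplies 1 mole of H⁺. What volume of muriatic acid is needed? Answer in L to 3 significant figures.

140 L

Volume: 1340 m³ = 1,340,000 L.
Alkalinity to neutralize: (212 − 162) = 50 mg/L as CaCO₃ × 1,340,000 L = 67,000 g as CaCO₃.
Equivalents of H⁺ required: 67,000 ÷ 50 g/eq = 1340 eq = 1340 mol HCl.
Mass of HCl: 1340 × 36.5 = 48,910 g.
Mass of 31.0% solution: 48,910 / 0.31 = 157,800 g.
Volume: 157,800 g ÷ 1.13 g/mL = 139,600 mL.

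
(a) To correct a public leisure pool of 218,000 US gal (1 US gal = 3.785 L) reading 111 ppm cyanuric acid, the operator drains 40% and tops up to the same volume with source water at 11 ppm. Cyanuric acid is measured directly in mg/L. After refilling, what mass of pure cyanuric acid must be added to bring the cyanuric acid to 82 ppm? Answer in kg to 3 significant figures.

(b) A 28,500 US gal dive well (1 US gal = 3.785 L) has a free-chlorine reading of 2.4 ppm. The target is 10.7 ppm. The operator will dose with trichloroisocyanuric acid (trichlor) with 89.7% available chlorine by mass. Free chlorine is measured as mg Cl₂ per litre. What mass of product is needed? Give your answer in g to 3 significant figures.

(a) 9.08 kg; (b) 998 g

(a) Volume: 218,000 US gal × 3.785 L/gal = 825,130 L.
(a) After draining 40% and refilling: 111 × 0.60 + 11 × 0.40 = 71 ppm.
(a) Deficit to target: 82 − 71 = 11 mg/L.
(a) Mass: 11 mg/L × 825,130 L = 9076 g cyanuric acid.

(b) Volume: 28,500 US gal × 3.785 L/gal = 107,872 L.
(b) Chlorine deficit: 10.7 − 2.4 = 8.3 ppm = 8.3 mg/L as Cl₂.
(b) Cl₂ equivalent needed: 8.3 mg/L × 107,872 L = 895,300 mg = 895.3 g.
(b) Product at 89.7% available chlorine: 895.3 / 0.897 = 998.2 g.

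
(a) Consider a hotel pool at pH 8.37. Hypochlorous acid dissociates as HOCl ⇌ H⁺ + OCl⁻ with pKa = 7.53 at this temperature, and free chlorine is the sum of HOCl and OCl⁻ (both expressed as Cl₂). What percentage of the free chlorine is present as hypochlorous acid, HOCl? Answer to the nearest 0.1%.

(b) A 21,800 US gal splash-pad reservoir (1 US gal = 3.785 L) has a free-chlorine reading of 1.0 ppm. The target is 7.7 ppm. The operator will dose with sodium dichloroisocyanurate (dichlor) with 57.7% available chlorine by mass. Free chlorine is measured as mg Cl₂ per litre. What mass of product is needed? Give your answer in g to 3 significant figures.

(a) [OCl⁻]/[HOCl] = 10^(pH − pKa) = 10^(8.37 − 7.53) = 10^0.84 = 6.918.
(a) Fraction as HOCl = 1 / (1 + 6.918) = 0.1263.

(b) Volume: 21,800 US gal × 3.785 L/gal = 82,513 L.
(b) Chlorine deficit: 7.7 − 1.0 = 6.7 ppm = 6.7 mg/L as Cl₂.
(b) Cl₂ equivalent needed: 6.7 mg/L × 82,513 L = 552,800 mg = 552.8 g.
(b) Product at 57.7% available chlorine: 552.8 / 0.577 = 958.1 g.

(a) 12.6%; (b) 958 g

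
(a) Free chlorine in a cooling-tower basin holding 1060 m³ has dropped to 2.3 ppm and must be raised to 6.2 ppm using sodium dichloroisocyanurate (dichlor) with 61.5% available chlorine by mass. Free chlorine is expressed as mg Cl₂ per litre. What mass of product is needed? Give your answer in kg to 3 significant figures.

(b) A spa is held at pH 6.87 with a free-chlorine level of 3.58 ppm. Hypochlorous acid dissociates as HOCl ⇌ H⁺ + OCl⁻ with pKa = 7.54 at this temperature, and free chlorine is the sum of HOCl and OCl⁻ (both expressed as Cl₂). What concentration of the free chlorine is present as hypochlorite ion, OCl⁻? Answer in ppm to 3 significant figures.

(a) 6.72 kg; (b) 0.631 ppm

(a) Volume: 1060 m³ = 1,060,000 L.
(a) Chlorine deficit: 6.2 − 2.3 = 3.9 ppm = 3.9 mg/L as Cl₂.
(a) Cl₂ equivalent needed: 3.9 mg/L × 1,060,000 L = 4,134,000 mg = 4134 g.
(a) Product at 61.5% available chlorine: 4134 / 0.615 = 6722 g.

(b) [OCl⁻]/[HOCl] = 10^(pH − pKa) = 10^(6.87 − 7.54) = 10^-0.67 = 0.2138.
(b) Fraction as HOCl = 1 / (1 + 0.2138) = 0.8239.
(b) OCl⁻ = (1 − 0.8239) × 3.58 ppm = 0.6306 ppm.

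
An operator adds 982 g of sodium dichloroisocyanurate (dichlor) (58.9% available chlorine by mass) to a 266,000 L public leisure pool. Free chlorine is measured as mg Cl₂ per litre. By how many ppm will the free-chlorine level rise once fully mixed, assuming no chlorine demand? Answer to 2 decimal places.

Available chlorine delivered: 982 g × 0.589 = 578.4 g as Cl₂.
Concentration rise: 578.4 g / 266,000 L = 2.174 mg/L = 2.17 ppm.

2.17 ppm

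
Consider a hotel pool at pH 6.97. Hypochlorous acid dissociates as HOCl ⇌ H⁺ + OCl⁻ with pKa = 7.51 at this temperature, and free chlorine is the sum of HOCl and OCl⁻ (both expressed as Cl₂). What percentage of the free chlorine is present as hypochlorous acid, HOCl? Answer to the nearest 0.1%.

[OCl⁻]/[HOCl] = 10^(pH − pKa) = 10^(6.97 − 7.51) = 10^-0.54 = 0.2884.
Fraction as HOCl = 1 / (1 + 0.2884) = 0.7762.

77.6%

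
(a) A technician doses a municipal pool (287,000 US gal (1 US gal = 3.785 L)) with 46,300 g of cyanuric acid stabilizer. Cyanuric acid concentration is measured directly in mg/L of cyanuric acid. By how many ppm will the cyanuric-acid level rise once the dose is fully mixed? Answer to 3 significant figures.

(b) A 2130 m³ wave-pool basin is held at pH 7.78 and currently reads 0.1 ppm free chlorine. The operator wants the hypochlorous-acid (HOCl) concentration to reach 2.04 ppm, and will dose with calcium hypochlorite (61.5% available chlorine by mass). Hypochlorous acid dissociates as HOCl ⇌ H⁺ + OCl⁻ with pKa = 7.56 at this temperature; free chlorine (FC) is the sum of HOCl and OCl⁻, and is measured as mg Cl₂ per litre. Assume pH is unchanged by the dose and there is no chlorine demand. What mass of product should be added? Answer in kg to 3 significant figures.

(a) 42.6 ppm; (b) 18.4 kg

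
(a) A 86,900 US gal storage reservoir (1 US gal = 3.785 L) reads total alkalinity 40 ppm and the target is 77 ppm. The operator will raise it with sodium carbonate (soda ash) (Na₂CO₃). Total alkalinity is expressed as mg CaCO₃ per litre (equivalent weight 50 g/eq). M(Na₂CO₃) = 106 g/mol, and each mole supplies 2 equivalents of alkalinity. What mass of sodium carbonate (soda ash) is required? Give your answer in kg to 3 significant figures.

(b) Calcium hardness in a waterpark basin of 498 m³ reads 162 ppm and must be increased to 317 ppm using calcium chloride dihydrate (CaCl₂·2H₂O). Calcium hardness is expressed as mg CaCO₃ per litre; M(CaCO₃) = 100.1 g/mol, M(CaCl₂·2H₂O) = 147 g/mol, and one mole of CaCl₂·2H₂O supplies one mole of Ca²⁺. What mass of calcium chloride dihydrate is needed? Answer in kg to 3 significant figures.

(a) 12.9 kg; (b) 113 kg

(a) Volume: 86,900 US gal × 3.785 L/gal = 328,916 L.
(a) Alkalinity to add: (77 − 40) = 37 mg/L as CaCO₃ × 328,916 L = 12,170 g as CaCO₃.
(a) Equivalents: 12,170 g ÷ 50 g/eq = 243.4 eq.
(a) Each mole of Na₂CO₃ supplies 2 eq, so 243.4 / 2 = 121.7 mol.
(a) Mass: 121.7 mol × 106 g/mol = 12,900 g.

(b) Volume: 498 m³ = 498,000 L.
(b) Hardness to add: (317 − 162) = 155 mg/L as CaCO₃ × 498,000 L = 77,190 g as CaCO₃.
(b) Moles of Ca²⁺ (1 mol Ca²⁺ ≡ 1 mol CaCO₃): 77,190 / 100.1 g/mol = 771.1 mol.
(b) Mass of CaCl₂·2H₂O: 771.1 × 147 = 113,400 g.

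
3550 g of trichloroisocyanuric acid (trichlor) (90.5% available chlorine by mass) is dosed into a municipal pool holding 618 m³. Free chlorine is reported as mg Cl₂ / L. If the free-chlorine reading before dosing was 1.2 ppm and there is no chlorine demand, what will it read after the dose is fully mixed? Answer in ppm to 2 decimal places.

Volume: 618 m³ = 618,000 L.
Available chlorine delivered: 3550 g × 0.905 = 3213 g as Cl₂.
Concentration rise: 3213 g / 618,000 L = 5.199 mg/L = 5.20 ppm.
Final FC: 1.2 + 5.20 = 6.40 ppm.

6.40 ppm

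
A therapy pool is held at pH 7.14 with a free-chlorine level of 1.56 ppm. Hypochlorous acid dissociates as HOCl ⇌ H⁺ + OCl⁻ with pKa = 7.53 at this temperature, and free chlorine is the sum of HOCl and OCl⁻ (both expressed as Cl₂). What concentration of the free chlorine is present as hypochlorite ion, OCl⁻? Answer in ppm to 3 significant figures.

0.452 ppm

[OCl⁻]/[HOCl] = 10^(pH − pKa) = 10^(7.14 − 7.53) = 10^-0.39 = 0.4074.
Fraction as HOCl = 1 / (1 + 0.4074) = 0.7105.
OCl⁻ = (1 − 0.7105) × 1.56 ppm = 0.4516 ppm.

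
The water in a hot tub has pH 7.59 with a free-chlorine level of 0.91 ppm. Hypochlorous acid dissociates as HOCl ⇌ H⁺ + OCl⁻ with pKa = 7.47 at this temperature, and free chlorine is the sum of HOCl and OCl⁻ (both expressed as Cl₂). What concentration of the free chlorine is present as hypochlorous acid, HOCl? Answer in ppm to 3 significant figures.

[OCl⁻]/[HOCl] = 10^(pH − pKa) = 10^(7.59 − 7.47) = 10^0.12 = 1.318.
Fraction as HOCl = 1 / (1 + 1.318) = 0.4314.
HOCl = 0.4314 × 0.91 ppm = 0.3925 ppm.

0.393 ppm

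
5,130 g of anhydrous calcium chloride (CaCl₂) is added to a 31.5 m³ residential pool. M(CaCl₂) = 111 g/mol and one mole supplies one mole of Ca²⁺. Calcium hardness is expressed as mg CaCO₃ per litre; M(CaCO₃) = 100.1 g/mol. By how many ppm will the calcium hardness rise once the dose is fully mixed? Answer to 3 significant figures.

147 ppm

Volume: 31.5 m³ = 31,500 L.
Moles of Ca²⁺: 5,130 g ÷ 111 g/mol = 46.22 mol.
As CaCO₃: 46.22 mol × 100.1 g/mol = 4626 g.
Rise: 4626 g / 31,500 L × 1000 = 146.9 mg/L.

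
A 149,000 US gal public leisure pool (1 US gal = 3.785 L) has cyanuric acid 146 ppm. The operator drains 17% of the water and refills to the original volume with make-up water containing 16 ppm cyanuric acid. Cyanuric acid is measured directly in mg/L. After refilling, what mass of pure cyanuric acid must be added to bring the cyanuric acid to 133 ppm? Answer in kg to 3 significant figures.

5.13 kg

Volume: 149,000 US gal × 3.785 L/gal = 563,965 L.
After draining 17% and refilling: 146 × 0.83 + 16 × 0.17 = 123.9 ppm.
Deficit to target: 133 − 123.9 = 9.1 mg/L.
Mass: 9.1 mg/L × 563,965 L = 5132 g cyanuric acid.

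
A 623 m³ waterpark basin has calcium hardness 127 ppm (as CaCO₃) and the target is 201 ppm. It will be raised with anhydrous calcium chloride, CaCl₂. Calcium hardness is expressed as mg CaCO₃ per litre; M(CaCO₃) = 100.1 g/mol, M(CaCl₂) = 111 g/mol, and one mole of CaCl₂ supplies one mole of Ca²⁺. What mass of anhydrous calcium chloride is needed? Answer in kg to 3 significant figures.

51.1 kg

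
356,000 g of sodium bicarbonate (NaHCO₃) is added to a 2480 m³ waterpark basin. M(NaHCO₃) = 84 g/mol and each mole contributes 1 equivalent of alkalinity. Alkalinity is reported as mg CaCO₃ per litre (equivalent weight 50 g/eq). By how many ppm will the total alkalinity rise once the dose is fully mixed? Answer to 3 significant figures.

Volume: 2480 m³ = 2,480,000 L.
Moles of NaHCO₃: 356,000 g ÷ 84 g/mol = 4238 mol → 4238 eq of alkalinity.
As CaCO₃: 4238 eq × 50 g/eq = 211,900 g.
Rise: 211,900 g / 2,480,000 L × 1000 = 85.45 mg/L.

85.4 ppm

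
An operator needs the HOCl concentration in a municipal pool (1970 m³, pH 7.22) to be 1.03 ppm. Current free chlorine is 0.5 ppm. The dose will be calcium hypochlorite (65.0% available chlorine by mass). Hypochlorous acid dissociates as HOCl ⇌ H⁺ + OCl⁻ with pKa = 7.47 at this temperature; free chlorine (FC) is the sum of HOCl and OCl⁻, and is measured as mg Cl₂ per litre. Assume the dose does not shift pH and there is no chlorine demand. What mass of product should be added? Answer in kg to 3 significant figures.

Volume: 1970 m³ = 1,970,000 L.
[OCl⁻]/[HOCl] = 10^(pH − pKa) = 10^(7.22 − 7.47) = 0.5623; fraction as HOCl = 1/(1 + 0.5623) = 0.6401.
Free chlorine required for 1.03 ppm HOCl: 1.03 / 0.6401 = 1.609 ppm.
FC to add: 1.609 − 0.5 = 1.109 mg/L as Cl₂.
Cl₂ equivalent: 1.109 mg/L × 1,970,000 L = 2185 g.
Product at 65.0% available Cl: 2185 / 0.65 = 3362 g.

3.36 kg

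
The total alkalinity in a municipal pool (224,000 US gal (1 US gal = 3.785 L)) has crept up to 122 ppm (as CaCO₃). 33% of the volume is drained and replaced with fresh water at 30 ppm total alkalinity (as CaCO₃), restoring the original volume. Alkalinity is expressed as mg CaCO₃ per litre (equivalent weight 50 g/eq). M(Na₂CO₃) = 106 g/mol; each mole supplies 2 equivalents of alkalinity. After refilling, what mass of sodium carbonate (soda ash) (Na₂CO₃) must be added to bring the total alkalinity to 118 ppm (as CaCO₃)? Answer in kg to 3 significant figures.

23.7 kg

Volume: 224,000 US gal × 3.785 L/gal = 847,840 L.
After draining 33% and refilling: 122 × 0.67 + 30 × 0.33 = 91.64 ppm.
Deficit to target: 118 − 91.64 = 26.36 mg/L.
As CaCO₃: 26.36 mg/L × 847,840 L = 22,350 g; ÷ 50 g/eq ÷ 2 = 223.5 mol Na₂CO₃.
Mass: 223.5 × 106 = 23,690 g.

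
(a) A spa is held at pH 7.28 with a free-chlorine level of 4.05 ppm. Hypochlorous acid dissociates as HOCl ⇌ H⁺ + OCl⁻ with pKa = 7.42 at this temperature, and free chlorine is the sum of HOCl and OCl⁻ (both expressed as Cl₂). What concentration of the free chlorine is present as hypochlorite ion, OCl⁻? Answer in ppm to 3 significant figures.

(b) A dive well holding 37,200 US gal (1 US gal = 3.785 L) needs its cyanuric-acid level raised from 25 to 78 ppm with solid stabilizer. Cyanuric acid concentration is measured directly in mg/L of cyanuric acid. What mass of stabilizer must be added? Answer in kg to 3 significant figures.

(a) [OCl⁻]/[HOCl] = 10^(pH − pKa) = 10^(7.28 − 7.42) = 10^-0.14 = 0.7244.
(a) Fraction as HOCl = 1 / (1 + 0.7244) = 0.5799.
(a) OCl⁻ = (1 − 0.5799) × 4.05 ppm = 1.701 ppm.

(b) Volume: 37,200 US gal × 3.785 L/gal = 140,802 L.
(b) CYA to add: (78 − 25) = 53 mg/L × 140,802 L = 7463 g cyanuric acid.

(a) 1.70 ppm; (b) 7.46 kg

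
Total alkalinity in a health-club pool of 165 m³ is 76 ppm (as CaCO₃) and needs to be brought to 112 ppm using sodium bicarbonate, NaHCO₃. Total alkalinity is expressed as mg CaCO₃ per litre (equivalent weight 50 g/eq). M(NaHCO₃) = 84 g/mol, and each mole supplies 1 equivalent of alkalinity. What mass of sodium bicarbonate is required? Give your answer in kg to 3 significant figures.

9.98 kg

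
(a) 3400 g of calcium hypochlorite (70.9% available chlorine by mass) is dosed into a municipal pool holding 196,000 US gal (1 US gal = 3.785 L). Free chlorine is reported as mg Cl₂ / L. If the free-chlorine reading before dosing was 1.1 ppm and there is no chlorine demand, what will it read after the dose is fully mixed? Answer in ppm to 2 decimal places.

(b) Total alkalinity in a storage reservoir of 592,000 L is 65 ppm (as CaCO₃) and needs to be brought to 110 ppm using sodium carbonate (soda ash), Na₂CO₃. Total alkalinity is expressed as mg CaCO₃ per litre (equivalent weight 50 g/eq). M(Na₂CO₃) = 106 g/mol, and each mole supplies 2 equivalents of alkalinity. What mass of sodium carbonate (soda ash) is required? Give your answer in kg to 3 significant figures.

(a) Volume: 196,000 US gal × 3.785 L/gal = 741,860 L.
(a) Available chlorine delivered: 3400 g × 0.709 = 2411 g as Cl₂.
(a) Concentration rise: 2411 g / 741,860 L = 3.249 mg/L = 3.25 ppm.
(a) Final FC: 1.1 + 3.25 = 4.35 ppm.

(b) Alkalinity to add: (110 − 65) = 45 mg/L as CaCO₃ × 592,000 L = 26,640 g as CaCO₃.
(b) Equivalents: 26,640 g ÷ 50 g/eq = 532.8 eq.
(b) Each mole of Na₂CO₃ supplies 2 eq, so 532.8 / 2 = 266.4 mol.
(b) Mass: 266.4 mol × 106 g/mol = 28,240 g.

(a) 4.35 ppm; (b) 28.2 kg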